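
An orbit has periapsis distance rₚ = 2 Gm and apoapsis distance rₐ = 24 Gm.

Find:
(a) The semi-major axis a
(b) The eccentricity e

Convert to SI: rₚ = 2 Gm = 2e+09 m; rₐ = 24 Gm = 2.4e+10 m.
(a) a = (rₚ + rₐ) / 2 = (2e+09 + 2.4e+10) / 2 ≈ 1.3e+10 m = 13 Gm.
(b) e = (rₐ − rₚ) / (rₐ + rₚ) = (2.4e+10 − 2e+09) / (2.4e+10 + 2e+09) ≈ 0.8462.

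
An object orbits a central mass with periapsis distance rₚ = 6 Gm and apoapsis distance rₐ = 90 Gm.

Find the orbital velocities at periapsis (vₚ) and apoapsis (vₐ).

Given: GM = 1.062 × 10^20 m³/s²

Convert to SI: rₚ = 6 Gm = 6e+09 m; rₐ = 90 Gm = 9e+10 m.
Use the vis-viva equation v² = GM(2/r − 1/a) with a = (rₚ + rₐ)/2 = (6e+09 + 9e+10)/2 = 4.8e+10 m.
vₚ = √(GM · (2/rₚ − 1/a)) = √(1.062e+20 · (2/6e+09 − 1/4.8e+10)) m/s ≈ 1.822e+05 m/s = 182.2 km/s.
vₐ = √(GM · (2/rₐ − 1/a)) = √(1.062e+20 · (2/9e+10 − 1/4.8e+10)) m/s ≈ 1.214e+04 m/s = 12.14 km/s.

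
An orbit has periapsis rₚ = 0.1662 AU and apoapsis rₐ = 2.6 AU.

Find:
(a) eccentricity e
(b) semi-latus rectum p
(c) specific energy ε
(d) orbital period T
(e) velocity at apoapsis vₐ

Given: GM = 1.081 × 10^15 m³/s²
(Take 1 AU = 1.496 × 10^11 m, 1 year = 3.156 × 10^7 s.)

Convert to SI: rₚ = 0.1662 AU = 2.48635e+10 m; rₐ = 2.6 AU = 3.8896e+11 m.
(a) e = (rₐ − rₚ)/(rₐ + rₚ) = (3.8896e+11 − 2.48635e+10)/(3.8896e+11 + 2.48635e+10) ≈ 0.8798
(b) From a = (rₚ + rₐ)/2 = 2.06912e+11 m and e = (rₐ − rₚ)/(rₐ + rₚ) = 0.879835, p = a(1 − e²) = 2.06912e+11 · (1 − (0.879835)²) ≈ 4.674e+10 m
(c) With a = (rₚ + rₐ)/2 = 2.06912e+11 m, ε = −GM/(2a) = −1.081e+15/(2 · 2.06912e+11) J/kg ≈ -2612 J/kg
(d) With a = (rₚ + rₐ)/2 = 2.06912e+11 m, T = 2π √(a³/GM) = 2π √((2.06912e+11)³/1.081e+15) s ≈ 1.799e+10 s
(e) With a = (rₚ + rₐ)/2 = 2.06912e+11 m, vₐ = √(GM (2/rₐ − 1/a)) = √(1.081e+15 · (2/3.8896e+11 − 1/2.06912e+11)) m/s ≈ 18.27 m/s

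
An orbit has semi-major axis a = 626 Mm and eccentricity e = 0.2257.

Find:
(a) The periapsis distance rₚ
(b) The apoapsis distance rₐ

Convert to SI: a = 626 Mm = 6.26e+08 m.
(a) rₚ = a(1 − e) = 6.26e+08 · (1 − 0.2257) = 6.26e+08 · 0.7743 ≈ 4.847e+08 m = 484.7 Mm.
(b) rₐ = a(1 + e) = 6.26e+08 · (1 + 0.2257) = 6.26e+08 · 1.2257 ≈ 7.673e+08 m = 767.3 Mm.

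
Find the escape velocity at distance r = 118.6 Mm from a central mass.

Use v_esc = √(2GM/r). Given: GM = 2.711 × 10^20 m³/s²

Convert to SI: r = 118.6 Mm = 1.186e+08 m.
Escape velocity comes from setting total energy to zero: ½v² − GM/r = 0 ⇒ v_esc = √(2GM / r).
v_esc = √(2 · 2.711e+20 / 1.186e+08) m/s ≈ 2.138e+06 m/s = 2138 km/s.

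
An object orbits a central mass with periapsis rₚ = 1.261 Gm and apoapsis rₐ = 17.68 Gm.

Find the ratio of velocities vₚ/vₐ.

Convert to SI: rₚ = 1.261 Gm = 1.261e+09 m; rₐ = 17.68 Gm = 1.768e+10 m.
Conservation of angular momentum gives rₚvₚ = rₐvₐ, so vₚ/vₐ = rₐ/rₚ.
vₚ/vₐ = 1.768e+10 / 1.261e+09 ≈ 14.02.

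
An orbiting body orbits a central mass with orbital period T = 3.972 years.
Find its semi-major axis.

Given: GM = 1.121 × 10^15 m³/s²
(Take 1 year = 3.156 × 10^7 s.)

Convert to SI: T = 3.972 years = 1.25356e+08 s.
Invert Kepler's third law: a = (GM · T² / (4π²))^(1/3).
Substituting T = 1.25356e+08 s and GM = 1.121e+15 m³/s²:
a = (1.121e+15 · (1.25356e+08)² / (4π²))^(1/3) m
a ≈ 7.642e+09 m = 7.642 Gm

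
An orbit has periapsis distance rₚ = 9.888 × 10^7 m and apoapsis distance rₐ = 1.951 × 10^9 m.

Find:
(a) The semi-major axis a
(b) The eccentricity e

(a) a = (rₚ + rₐ) / 2 = (9.888e+07 + 1.951e+09) / 2 ≈ 1.025e+09 m = 1.025 × 10^9 m.
(b) e = (rₐ − rₚ) / (rₐ + rₚ) = (1.951e+09 − 9.888e+07) / (1.951e+09 + 9.888e+07) ≈ 0.9035.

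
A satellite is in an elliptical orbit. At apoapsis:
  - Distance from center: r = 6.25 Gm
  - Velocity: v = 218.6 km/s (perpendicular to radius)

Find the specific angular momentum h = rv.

Convert to SI: r = 6.25 Gm = 6.25e+09 m; v = 218.6 km/s = 218600 m/s.
With v perpendicular to r, h = r · v.
h = 6.25e+09 · 218600 m²/s ≈ 1.366e+15 m²/s.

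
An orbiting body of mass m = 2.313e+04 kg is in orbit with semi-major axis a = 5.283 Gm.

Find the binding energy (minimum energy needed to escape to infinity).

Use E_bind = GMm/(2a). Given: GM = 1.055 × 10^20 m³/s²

Convert to SI: a = 5.283 Gm = 5.283e+09 m.
Total orbital energy is E = −GMm/(2a); binding energy is E_bind = −E = GMm/(2a).
E_bind = 1.055e+20 · 2.313e+04 / (2 · 5.283e+09) J ≈ 2.309e+14 J = 230.9 TJ.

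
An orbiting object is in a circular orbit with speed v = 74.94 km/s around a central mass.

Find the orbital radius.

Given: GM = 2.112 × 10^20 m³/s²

Convert to SI: v = 74.94 km/s = 74940 m/s.
For a circular orbit, v² = GM / r, so r = GM / v².
r = 2.112e+20 / (74940)² m ≈ 3.761e+10 m = 37.61 Gm.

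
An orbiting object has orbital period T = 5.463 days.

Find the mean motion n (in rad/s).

Convert to SI: T = 5.463 days = 472003 s.
n = 2π / T.
n = 2π / 472003 s ≈ 1.331e-05 rad/s.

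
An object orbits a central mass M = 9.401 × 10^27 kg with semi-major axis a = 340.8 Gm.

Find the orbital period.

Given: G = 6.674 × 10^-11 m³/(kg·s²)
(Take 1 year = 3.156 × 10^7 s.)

Convert to SI: a = 340.8 Gm = 3.408e+11 m.
GM = G · M = 6.674e-11 · 9.401e+27 = 6.27423e+17 m³/s².
Kepler's third law: T = 2π √(a³ / GM).
Substituting a = 3.408e+11 m and GM = 6.27423e+17 m³/s²:
T = 2π √((3.408e+11)³ / 6.27423e+17) s
T ≈ 1.578e+09 s = 50 years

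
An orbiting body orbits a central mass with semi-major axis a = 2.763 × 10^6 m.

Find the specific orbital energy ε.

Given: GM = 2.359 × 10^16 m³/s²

ε = −GM / (2a).
ε = −2.359e+16 / (2 · 2.763e+06) J/kg ≈ -4.269e+09 J/kg = -4.269 GJ/kg.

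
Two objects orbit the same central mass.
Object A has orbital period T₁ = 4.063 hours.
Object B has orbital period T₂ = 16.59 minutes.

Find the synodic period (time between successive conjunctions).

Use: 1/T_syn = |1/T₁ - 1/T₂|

Convert to SI: T₁ = 4.063 hours = 14626.8 s; T₂ = 16.59 minutes = 995.4 s.
T_syn = |T₁ · T₂ / (T₁ − T₂)|.
T_syn = |14626.8 · 995.4 / (14626.8 − 995.4)| s ≈ 1068 s = 17.8 minutes.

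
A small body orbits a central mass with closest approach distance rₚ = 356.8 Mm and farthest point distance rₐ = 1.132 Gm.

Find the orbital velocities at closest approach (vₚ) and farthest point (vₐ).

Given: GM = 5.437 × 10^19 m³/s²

Convert to SI: rₚ = 356.8 Mm = 3.568e+08 m; rₐ = 1.132 Gm = 1.132e+09 m.
Use the vis-viva equation v² = GM(2/r − 1/a) with a = (rₚ + rₐ)/2 = (3.568e+08 + 1.132e+09)/2 = 7.444e+08 m.
vₚ = √(GM · (2/rₚ − 1/a)) = √(5.437e+19 · (2/3.568e+08 − 1/7.444e+08)) m/s ≈ 4.814e+05 m/s = 481.4 km/s.
vₐ = √(GM · (2/rₐ − 1/a)) = √(5.437e+19 · (2/1.132e+09 − 1/7.444e+08)) m/s ≈ 1.517e+05 m/s = 151.7 km/s.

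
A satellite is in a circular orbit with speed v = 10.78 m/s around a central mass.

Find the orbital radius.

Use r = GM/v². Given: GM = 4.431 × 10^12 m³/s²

For a circular orbit, v² = GM / r, so r = GM / v².
r = 4.431e+12 / (10.78)² m ≈ 3.813e+10 m = 3.813 × 10^10 m.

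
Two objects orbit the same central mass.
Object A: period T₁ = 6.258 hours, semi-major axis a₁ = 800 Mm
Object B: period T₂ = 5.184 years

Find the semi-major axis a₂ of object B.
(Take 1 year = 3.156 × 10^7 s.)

Convert to SI: T₁ = 6.258 hours = 22528.8 s; a₁ = 800 Mm = 8e+08 m; T₂ = 5.184 years = 1.63607e+08 s.
Kepler's third law: (T₁/T₂)² = (a₁/a₂)³ ⇒ a₂ = a₁ · (T₂/T₁)^(2/3).
T₂/T₁ = 1.63607e+08 / 22528.8 = 7262.13.
a₂ = 8e+08 · (7262.13)^(2/3) m ≈ 3e+11 m = 300 Gm.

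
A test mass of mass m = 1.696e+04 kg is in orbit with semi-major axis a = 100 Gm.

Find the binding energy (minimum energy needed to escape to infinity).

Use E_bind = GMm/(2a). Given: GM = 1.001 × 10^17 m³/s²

Convert to SI: a = 100 Gm = 1e+11 m.
Total orbital energy is E = −GMm/(2a); binding energy is E_bind = −E = GMm/(2a).
E_bind = 1.001e+17 · 1.696e+04 / (2 · 1e+11) J ≈ 8.488e+09 J = 8.488 GJ.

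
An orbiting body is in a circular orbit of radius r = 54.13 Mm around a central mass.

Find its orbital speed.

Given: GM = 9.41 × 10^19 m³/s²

Convert to SI: r = 54.13 Mm = 5.413e+07 m.
For a circular orbit, gravity supplies the centripetal force, so v = √(GM / r).
v = √(9.41e+19 / 5.413e+07) m/s ≈ 1.318e+06 m/s = 1318 km/s.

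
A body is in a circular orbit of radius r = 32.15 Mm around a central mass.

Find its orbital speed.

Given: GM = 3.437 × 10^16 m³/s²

Convert to SI: r = 32.15 Mm = 3.215e+07 m.
For a circular orbit, gravity supplies the centripetal force, so v = √(GM / r).
v = √(3.437e+16 / 3.215e+07) m/s ≈ 3.27e+04 m/s = 32.7 km/s.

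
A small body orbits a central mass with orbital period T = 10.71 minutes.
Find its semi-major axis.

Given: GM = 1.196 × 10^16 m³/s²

Convert to SI: T = 10.71 minutes = 642.6 s.
Invert Kepler's third law: a = (GM · T² / (4π²))^(1/3).
Substituting T = 642.6 s and GM = 1.196e+16 m³/s²:
a = (1.196e+16 · (642.6)² / (4π²))^(1/3) m
a ≈ 5.001e+06 m = 5.001 Mm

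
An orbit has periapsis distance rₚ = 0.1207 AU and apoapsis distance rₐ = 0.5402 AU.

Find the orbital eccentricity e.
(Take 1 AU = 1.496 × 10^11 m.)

Convert to SI: rₚ = 0.1207 AU = 1.80567e+10 m; rₐ = 0.5402 AU = 8.08139e+10 m.
e = (rₐ − rₚ) / (rₐ + rₚ).
e = (8.08139e+10 − 1.80567e+10) / (8.08139e+10 + 1.80567e+10) = 6.27572e+10 / 9.88706e+10 ≈ 0.6347.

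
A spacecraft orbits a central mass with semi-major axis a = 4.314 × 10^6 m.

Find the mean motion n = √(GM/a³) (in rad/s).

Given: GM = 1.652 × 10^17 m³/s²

n = √(GM / a³).
n = √(1.652e+17 / (4.314e+06)³) rad/s ≈ 0.04536 rad/s.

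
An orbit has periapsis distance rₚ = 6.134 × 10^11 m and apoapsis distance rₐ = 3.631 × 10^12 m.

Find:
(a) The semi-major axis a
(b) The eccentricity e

(a) a = (rₚ + rₐ) / 2 = (6.134e+11 + 3.631e+12) / 2 ≈ 2.122e+12 m = 2.122 × 10^12 m.
(b) e = (rₐ − rₚ) / (rₐ + rₚ) = (3.631e+12 − 6.134e+11) / (3.631e+12 + 6.134e+11) ≈ 0.711.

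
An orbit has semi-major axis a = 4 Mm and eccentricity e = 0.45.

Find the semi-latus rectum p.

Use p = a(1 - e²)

Convert to SI: a = 4 Mm = 4e+06 m.
p = a (1 − e²).
p = 4e+06 · (1 − (0.45)²) = 4e+06 · 0.7975 ≈ 3.19e+06 m = 3.19 Mm.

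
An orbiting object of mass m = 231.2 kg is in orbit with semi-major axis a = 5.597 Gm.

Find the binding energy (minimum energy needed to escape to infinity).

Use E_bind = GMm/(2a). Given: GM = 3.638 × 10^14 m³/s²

Convert to SI: a = 5.597 Gm = 5.597e+09 m.
Total orbital energy is E = −GMm/(2a); binding energy is E_bind = −E = GMm/(2a).
E_bind = 3.638e+14 · 231.2 / (2 · 5.597e+09) J ≈ 7.514e+06 J = 7.514 MJ.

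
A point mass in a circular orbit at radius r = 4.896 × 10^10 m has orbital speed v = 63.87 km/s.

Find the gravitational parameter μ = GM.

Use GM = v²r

Convert to SI: v = 63.87 km/s = 63870 m/s.
For a circular orbit v² = GM/r, so GM = v² · r.
GM = (63870)² · 4.896e+10 m³/s² ≈ 1.997e+20 m³/s² = 1.997 × 10^20 m³/s².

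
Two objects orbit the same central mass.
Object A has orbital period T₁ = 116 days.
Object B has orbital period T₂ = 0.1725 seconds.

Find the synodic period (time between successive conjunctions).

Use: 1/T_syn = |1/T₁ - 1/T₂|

Convert to SI: T₁ = 116 days = 1.00224e+07 s.
T_syn = |T₁ · T₂ / (T₁ − T₂)|.
T_syn = |1.00224e+07 · 0.1725 / (1.00224e+07 − 0.1725)| s ≈ 0.1725 s = 0.1725 seconds.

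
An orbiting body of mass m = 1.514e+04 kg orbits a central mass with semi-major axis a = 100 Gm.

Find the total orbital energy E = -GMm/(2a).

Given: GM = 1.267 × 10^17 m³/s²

Convert to SI: a = 100 Gm = 1e+11 m.
E = −GMm / (2a).
E = −1.267e+17 · 1.514e+04 / (2 · 1e+11) J ≈ -9.591e+09 J = -9.591 GJ.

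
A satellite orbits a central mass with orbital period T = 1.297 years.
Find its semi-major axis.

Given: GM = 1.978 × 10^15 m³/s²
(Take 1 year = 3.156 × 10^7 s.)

Convert to SI: T = 1.297 years = 4.09333e+07 s.
Invert Kepler's third law: a = (GM · T² / (4π²))^(1/3).
Substituting T = 4.09333e+07 s and GM = 1.978e+15 m³/s²:
a = (1.978e+15 · (4.09333e+07)² / (4π²))^(1/3) m
a ≈ 4.379e+09 m = 4.379 Gm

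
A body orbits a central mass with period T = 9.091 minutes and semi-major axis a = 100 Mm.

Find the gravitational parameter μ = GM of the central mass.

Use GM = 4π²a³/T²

Convert to SI: T = 9.091 minutes = 545.46 s; a = 100 Mm = 1e+08 m.
GM = 4π² · a³ / T².
GM = 4π² · (1e+08)³ / (545.46)² m³/s² ≈ 1.327e+20 m³/s² = 1.327 × 10^20 m³/s².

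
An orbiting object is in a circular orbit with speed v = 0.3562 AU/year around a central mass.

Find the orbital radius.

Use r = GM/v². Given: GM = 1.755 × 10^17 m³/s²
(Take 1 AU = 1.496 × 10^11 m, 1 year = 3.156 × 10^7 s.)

Convert to SI: v = 0.3562 AU/year = 1688.45 m/s.
For a circular orbit, v² = GM / r, so r = GM / v².
r = 1.755e+17 / (1688.45)² m ≈ 6.156e+10 m = 0.4115 AU.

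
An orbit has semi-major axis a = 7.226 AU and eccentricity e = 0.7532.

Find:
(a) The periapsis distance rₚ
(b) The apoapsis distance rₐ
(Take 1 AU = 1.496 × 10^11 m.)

Convert to SI: a = 7.226 AU = 1.08101e+12 m.
(a) rₚ = a(1 − e) = 1.08101e+12 · (1 − 0.7532) = 1.08101e+12 · 0.2468 ≈ 2.668e+11 m = 1.783 AU.
(b) rₐ = a(1 + e) = 1.08101e+12 · (1 + 0.7532) = 1.08101e+12 · 1.7532 ≈ 1.895e+12 m = 12.67 AU.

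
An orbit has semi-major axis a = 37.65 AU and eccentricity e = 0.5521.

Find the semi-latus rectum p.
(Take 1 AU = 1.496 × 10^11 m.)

Convert to SI: a = 37.65 AU = 5.63244e+12 m.
p = a (1 − e²).
p = 5.63244e+12 · (1 − (0.5521)²) = 5.63244e+12 · 0.695186 ≈ 3.916e+12 m = 26.17 AU.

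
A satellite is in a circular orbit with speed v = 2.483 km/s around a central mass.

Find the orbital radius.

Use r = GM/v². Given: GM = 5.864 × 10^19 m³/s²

Convert to SI: v = 2.483 km/s = 2483 m/s.
For a circular orbit, v² = GM / r, so r = GM / v².
r = 5.864e+19 / (2483)² m ≈ 9.511e+12 m = 9.511 Tm.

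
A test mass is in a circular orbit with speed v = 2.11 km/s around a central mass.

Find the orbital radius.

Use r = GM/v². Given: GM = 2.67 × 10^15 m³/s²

Convert to SI: v = 2.11 km/s = 2110 m/s.
For a circular orbit, v² = GM / r, so r = GM / v².
r = 2.67e+15 / (2110)² m ≈ 5.997e+08 m = 599.7 Mm.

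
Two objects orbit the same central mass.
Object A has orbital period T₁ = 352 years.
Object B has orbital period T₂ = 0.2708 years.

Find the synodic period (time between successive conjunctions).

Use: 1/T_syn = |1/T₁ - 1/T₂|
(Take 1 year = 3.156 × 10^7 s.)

Convert to SI: T₁ = 352 years = 1.11091e+10 s; T₂ = 0.2708 years = 8.54645e+06 s.
T_syn = |T₁ · T₂ / (T₁ − T₂)|.
T_syn = |1.11091e+10 · 8.54645e+06 / (1.11091e+10 − 8.54645e+06)| s ≈ 8.553e+06 s = 0.271 years.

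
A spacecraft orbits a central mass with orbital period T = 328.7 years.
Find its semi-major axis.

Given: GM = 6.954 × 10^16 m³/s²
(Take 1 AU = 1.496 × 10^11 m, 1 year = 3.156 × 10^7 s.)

Convert to SI: T = 328.7 years = 1.03738e+10 s.
Invert Kepler's third law: a = (GM · T² / (4π²))^(1/3).
Substituting T = 1.03738e+10 s and GM = 6.954e+16 m³/s²:
a = (6.954e+16 · (1.03738e+10)² / (4π²))^(1/3) m
a ≈ 5.744e+11 m = 3.84 AU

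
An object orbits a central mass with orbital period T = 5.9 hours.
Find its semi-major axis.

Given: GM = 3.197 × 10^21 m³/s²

Convert to SI: T = 5.9 hours = 21240 s.
Invert Kepler's third law: a = (GM · T² / (4π²))^(1/3).
Substituting T = 21240 s and GM = 3.197e+21 m³/s²:
a = (3.197e+21 · (21240)² / (4π²))^(1/3) m
a ≈ 3.318e+09 m = 3.318 × 10^9 m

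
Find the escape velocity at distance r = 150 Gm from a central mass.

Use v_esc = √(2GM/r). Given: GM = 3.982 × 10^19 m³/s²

Convert to SI: r = 150 Gm = 1.5e+11 m.
Escape velocity comes from setting total energy to zero: ½v² − GM/r = 0 ⇒ v_esc = √(2GM / r).
v_esc = √(2 · 3.982e+19 / 1.5e+11) m/s ≈ 2.304e+04 m/s = 23.04 km/s.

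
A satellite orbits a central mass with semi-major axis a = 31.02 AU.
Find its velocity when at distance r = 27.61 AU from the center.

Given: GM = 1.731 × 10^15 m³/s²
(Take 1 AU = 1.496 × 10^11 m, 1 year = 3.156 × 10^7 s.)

Convert to SI: a = 31.02 AU = 4.64059e+12 m; r = 27.61 AU = 4.13046e+12 m.
Vis-viva: v = √(GM · (2/r − 1/a)).
2/r − 1/a = 2/4.13046e+12 − 1/4.64059e+12 = 2.68718e-13 m⁻¹.
v = √(1.731e+15 · 2.68718e-13) m/s ≈ 21.57 m/s = 0.00455 AU/year.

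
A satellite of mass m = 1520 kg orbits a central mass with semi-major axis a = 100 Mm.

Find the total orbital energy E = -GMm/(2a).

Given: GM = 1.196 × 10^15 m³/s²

Convert to SI: a = 100 Mm = 1e+08 m.
E = −GMm / (2a).
E = −1.196e+15 · 1520 / (2 · 1e+08) J ≈ -9.09e+09 J = -9.09 GJ.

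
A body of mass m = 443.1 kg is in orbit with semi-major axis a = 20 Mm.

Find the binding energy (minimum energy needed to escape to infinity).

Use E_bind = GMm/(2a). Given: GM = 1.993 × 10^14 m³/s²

Convert to SI: a = 20 Mm = 2e+07 m.
Total orbital energy is E = −GMm/(2a); binding energy is E_bind = −E = GMm/(2a).
E_bind = 1.993e+14 · 443.1 / (2 · 2e+07) J ≈ 2.208e+09 J = 2.208 GJ.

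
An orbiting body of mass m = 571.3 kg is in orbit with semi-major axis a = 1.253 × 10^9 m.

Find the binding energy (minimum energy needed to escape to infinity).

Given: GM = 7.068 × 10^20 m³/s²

Total orbital energy is E = −GMm/(2a); binding energy is E_bind = −E = GMm/(2a).
E_bind = 7.068e+20 · 571.3 / (2 · 1.253e+09) J ≈ 1.611e+14 J = 161.1 TJ.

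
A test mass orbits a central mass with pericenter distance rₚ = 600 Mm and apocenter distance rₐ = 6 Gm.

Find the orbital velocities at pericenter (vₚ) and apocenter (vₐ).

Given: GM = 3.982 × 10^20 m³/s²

Convert to SI: rₚ = 600 Mm = 6e+08 m; rₐ = 6 Gm = 6e+09 m.
Use the vis-viva equation v² = GM(2/r − 1/a) with a = (rₚ + rₐ)/2 = (6e+08 + 6e+09)/2 = 3.3e+09 m.
vₚ = √(GM · (2/rₚ − 1/a)) = √(3.982e+20 · (2/6e+08 − 1/3.3e+09)) m/s ≈ 1.098e+06 m/s = 1098 km/s.
vₐ = √(GM · (2/rₐ − 1/a)) = √(3.982e+20 · (2/6e+09 − 1/3.3e+09)) m/s ≈ 1.098e+05 m/s = 109.8 km/s.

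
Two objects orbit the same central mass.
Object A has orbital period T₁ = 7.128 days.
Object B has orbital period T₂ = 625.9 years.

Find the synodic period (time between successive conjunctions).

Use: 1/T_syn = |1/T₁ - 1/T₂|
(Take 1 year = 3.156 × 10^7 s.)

Convert to SI: T₁ = 7.128 days = 615859 s; T₂ = 625.9 years = 1.97534e+10 s.
T_syn = |T₁ · T₂ / (T₁ − T₂)|.
T_syn = |615859 · 1.97534e+10 / (615859 − 1.97534e+10)| s ≈ 6.159e+05 s = 7.128 days.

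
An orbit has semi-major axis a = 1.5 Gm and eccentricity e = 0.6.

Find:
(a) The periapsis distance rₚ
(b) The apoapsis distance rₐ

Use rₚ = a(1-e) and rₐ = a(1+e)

Convert to SI: a = 1.5 Gm = 1.5e+09 m.
(a) rₚ = a(1 − e) = 1.5e+09 · (1 − 0.6) = 1.5e+09 · 0.4 ≈ 6e+08 m = 600 Mm.
(b) rₐ = a(1 + e) = 1.5e+09 · (1 + 0.6) = 1.5e+09 · 1.6 ≈ 2.4e+09 m = 2.4 Gm.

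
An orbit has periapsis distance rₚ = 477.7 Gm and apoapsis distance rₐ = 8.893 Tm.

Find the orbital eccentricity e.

Convert to SI: rₚ = 477.7 Gm = 4.777e+11 m; rₐ = 8.893 Tm = 8.893e+12 m.
e = (rₐ − rₚ) / (rₐ + rₚ).
e = (8.893e+12 − 4.777e+11) / (8.893e+12 + 4.777e+11) = 8.4153e+12 / 9.3707e+12 ≈ 0.898.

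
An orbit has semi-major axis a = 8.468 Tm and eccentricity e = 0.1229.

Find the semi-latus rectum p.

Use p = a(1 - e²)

Convert to SI: a = 8.468 Tm = 8.468e+12 m.
p = a (1 − e²).
p = 8.468e+12 · (1 − (0.1229)²) = 8.468e+12 · 0.984896 ≈ 8.34e+12 m = 8.34 Tm.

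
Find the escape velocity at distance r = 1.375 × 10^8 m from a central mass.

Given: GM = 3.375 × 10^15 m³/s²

Escape velocity comes from setting total energy to zero: ½v² − GM/r = 0 ⇒ v_esc = √(2GM / r).
v_esc = √(2 · 3.375e+15 / 1.375e+08) m/s ≈ 7006 m/s = 7.006 km/s.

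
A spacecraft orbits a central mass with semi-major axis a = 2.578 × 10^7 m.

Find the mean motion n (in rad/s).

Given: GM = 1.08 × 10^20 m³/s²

n = √(GM / a³).
n = √(1.08e+20 / (2.578e+07)³) rad/s ≈ 0.07939 rad/s.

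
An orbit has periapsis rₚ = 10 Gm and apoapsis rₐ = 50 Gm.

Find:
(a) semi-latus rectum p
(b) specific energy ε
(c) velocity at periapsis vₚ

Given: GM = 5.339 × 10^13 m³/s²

Convert to SI: rₚ = 10 Gm = 1e+10 m; rₐ = 50 Gm = 5e+10 m.
(a) From a = (rₚ + rₐ)/2 = 3e+10 m and e = (rₐ − rₚ)/(rₐ + rₚ) = 0.666667, p = a(1 − e²) = 3e+10 · (1 − (0.666667)²) ≈ 1.667e+10 m
(b) With a = (rₚ + rₐ)/2 = 3e+10 m, ε = −GM/(2a) = −5.339e+13/(2 · 3e+10) J/kg ≈ -889.8 J/kg
(c) With a = (rₚ + rₐ)/2 = 3e+10 m, vₚ = √(GM (2/rₚ − 1/a)) = √(5.339e+13 · (2/1e+10 − 1/3e+10)) m/s ≈ 94.33 m/s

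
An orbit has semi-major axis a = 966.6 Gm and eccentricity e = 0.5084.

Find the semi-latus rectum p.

Convert to SI: a = 966.6 Gm = 9.666e+11 m.
p = a (1 − e²).
p = 9.666e+11 · (1 − (0.5084)²) = 9.666e+11 · 0.741529 ≈ 7.168e+11 m = 716.8 Gm.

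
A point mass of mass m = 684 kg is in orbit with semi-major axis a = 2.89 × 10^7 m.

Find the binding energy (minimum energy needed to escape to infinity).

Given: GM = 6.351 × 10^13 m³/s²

Total orbital energy is E = −GMm/(2a); binding energy is E_bind = −E = GMm/(2a).
E_bind = 6.351e+13 · 684 / (2 · 2.89e+07) J ≈ 7.516e+08 J = 751.6 MJ.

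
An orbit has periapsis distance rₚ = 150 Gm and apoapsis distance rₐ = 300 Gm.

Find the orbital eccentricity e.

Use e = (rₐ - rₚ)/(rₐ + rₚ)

Convert to SI: rₚ = 150 Gm = 1.5e+11 m; rₐ = 300 Gm = 3e+11 m.
e = (rₐ − rₚ) / (rₐ + rₚ).
e = (3e+11 − 1.5e+11) / (3e+11 + 1.5e+11) = 1.5e+11 / 4.5e+11 ≈ 0.3333.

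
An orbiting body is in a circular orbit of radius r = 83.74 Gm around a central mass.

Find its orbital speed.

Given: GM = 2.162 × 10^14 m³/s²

Convert to SI: r = 83.74 Gm = 8.374e+10 m.
For a circular orbit, gravity supplies the centripetal force, so v = √(GM / r).
v = √(2.162e+14 / 8.374e+10) m/s ≈ 50.81 m/s = 50.81 m/s.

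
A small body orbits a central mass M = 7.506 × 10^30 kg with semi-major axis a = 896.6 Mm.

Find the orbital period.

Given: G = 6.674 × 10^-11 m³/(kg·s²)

Convert to SI: a = 896.6 Mm = 8.966e+08 m.
GM = G · M = 6.674e-11 · 7.506e+30 = 5.0095e+20 m³/s².
Kepler's third law: T = 2π √(a³ / GM).
Substituting a = 8.966e+08 m and GM = 5.0095e+20 m³/s²:
T = 2π √((8.966e+08)³ / 5.0095e+20) s
T ≈ 7537 s = 2.094 hours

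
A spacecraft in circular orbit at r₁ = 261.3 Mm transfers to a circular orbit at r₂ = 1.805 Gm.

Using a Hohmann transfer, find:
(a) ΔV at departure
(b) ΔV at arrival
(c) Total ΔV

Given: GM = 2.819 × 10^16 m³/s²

Convert to SI: r₁ = 261.3 Mm = 2.613e+08 m; r₂ = 1.805 Gm = 1.805e+09 m.
Transfer semi-major axis: a_t = (r₁ + r₂)/2 = (2.613e+08 + 1.805e+09)/2 = 1.03315e+09 m.
Circular speeds: v₁ = √(GM/r₁) = 10386.7 m/s, v₂ = √(GM/r₂) = 3951.93 m/s.
Transfer speeds (vis-viva v² = GM(2/r − 1/a_t)): v₁ᵗ = 13728.9 m/s, v₂ᵗ = 1987.45 m/s.
(a) ΔV₁ = |v₁ᵗ − v₁| ≈ 3342 m/s = 3.342 km/s.
(b) ΔV₂ = |v₂ − v₂ᵗ| ≈ 1964 m/s = 1.964 km/s.
(c) ΔV_total = ΔV₁ + ΔV₂ ≈ 5307 m/s = 5.307 km/s.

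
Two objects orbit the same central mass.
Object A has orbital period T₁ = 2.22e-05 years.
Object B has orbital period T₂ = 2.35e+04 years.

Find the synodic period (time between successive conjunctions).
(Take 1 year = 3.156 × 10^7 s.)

Convert to SI: T₁ = 2.22e-05 years = 700.632 s; T₂ = 2.35e+04 years = 7.4166e+11 s.
T_syn = |T₁ · T₂ / (T₁ − T₂)|.
T_syn = |700.632 · 7.4166e+11 / (700.632 − 7.4166e+11)| s ≈ 700.6 s = 2.22e-05 years.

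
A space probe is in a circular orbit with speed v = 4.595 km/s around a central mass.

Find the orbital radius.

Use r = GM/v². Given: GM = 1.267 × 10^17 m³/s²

Convert to SI: v = 4.595 km/s = 4595 m/s.
For a circular orbit, v² = GM / r, so r = GM / v².
r = 1.267e+17 / (4595)² m ≈ 6.001e+09 m = 6.001 Gm.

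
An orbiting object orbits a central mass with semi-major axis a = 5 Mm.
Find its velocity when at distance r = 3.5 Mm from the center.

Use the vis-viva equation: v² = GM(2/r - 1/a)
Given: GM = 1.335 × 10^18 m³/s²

Convert to SI: a = 5 Mm = 5e+06 m; r = 3.5 Mm = 3.5e+06 m.
Vis-viva: v = √(GM · (2/r − 1/a)).
2/r − 1/a = 2/3.5e+06 − 1/5e+06 = 3.71429e-07 m⁻¹.
v = √(1.335e+18 · 3.71429e-07) m/s ≈ 7.042e+05 m/s = 704.2 km/s.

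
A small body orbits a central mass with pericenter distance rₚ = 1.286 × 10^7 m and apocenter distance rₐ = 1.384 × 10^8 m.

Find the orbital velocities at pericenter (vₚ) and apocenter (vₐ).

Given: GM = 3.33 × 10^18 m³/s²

Use the vis-viva equation v² = GM(2/r − 1/a) with a = (rₚ + rₐ)/2 = (1.286e+07 + 1.384e+08)/2 = 7.563e+07 m.
vₚ = √(GM · (2/rₚ − 1/a)) = √(3.33e+18 · (2/1.286e+07 − 1/7.563e+07)) m/s ≈ 6.884e+05 m/s = 688.4 km/s.
vₐ = √(GM · (2/rₐ − 1/a)) = √(3.33e+18 · (2/1.384e+08 − 1/7.563e+07)) m/s ≈ 6.396e+04 m/s = 63.96 km/s.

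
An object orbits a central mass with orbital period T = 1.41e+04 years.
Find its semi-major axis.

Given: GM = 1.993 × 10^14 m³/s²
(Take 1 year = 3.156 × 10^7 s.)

Convert to SI: T = 1.41e+04 years = 4.44996e+11 s.
Invert Kepler's third law: a = (GM · T² / (4π²))^(1/3).
Substituting T = 4.44996e+11 s and GM = 1.993e+14 m³/s²:
a = (1.993e+14 · (4.44996e+11)² / (4π²))^(1/3) m
a ≈ 9.999e+11 m = 999.9 Gm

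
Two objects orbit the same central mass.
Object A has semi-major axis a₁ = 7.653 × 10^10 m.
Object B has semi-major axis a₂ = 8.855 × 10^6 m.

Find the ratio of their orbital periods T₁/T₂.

From Kepler's third law, (T₁/T₂)² = (a₁/a₂)³, so T₁/T₂ = (a₁/a₂)^(3/2).
a₁/a₂ = 7.653e+10 / 8.855e+06 = 8642.57.
T₁/T₂ = (8642.57)^(3/2) ≈ 8.035e+05.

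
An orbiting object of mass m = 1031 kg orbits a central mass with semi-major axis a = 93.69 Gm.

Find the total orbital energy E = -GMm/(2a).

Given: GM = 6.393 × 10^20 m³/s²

Convert to SI: a = 93.69 Gm = 9.369e+10 m.
E = −GMm / (2a).
E = −6.393e+20 · 1031 / (2 · 9.369e+10) J ≈ -3.518e+12 J = -3.518 TJ.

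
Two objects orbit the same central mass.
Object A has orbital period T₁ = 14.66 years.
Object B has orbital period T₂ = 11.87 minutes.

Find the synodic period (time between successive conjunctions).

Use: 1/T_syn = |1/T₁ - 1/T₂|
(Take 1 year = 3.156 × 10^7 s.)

Convert to SI: T₁ = 14.66 years = 4.6267e+08 s; T₂ = 11.87 minutes = 712.2 s.
T_syn = |T₁ · T₂ / (T₁ − T₂)|.
T_syn = |4.6267e+08 · 712.2 / (4.6267e+08 − 712.2)| s ≈ 712.2 s = 11.87 minutes.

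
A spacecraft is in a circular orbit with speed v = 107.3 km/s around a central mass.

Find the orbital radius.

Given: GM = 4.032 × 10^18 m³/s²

Convert to SI: v = 107.3 km/s = 107300 m/s.
For a circular orbit, v² = GM / r, so r = GM / v².
r = 4.032e+18 / (107300)² m ≈ 3.502e+08 m = 3.502 × 10^8 m.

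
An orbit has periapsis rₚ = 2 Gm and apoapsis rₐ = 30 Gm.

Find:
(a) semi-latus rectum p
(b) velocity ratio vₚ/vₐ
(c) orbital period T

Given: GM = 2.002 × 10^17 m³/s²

Convert to SI: rₚ = 2 Gm = 2e+09 m; rₐ = 30 Gm = 3e+10 m.
(a) From a = (rₚ + rₐ)/2 = 1.6e+10 m and e = (rₐ − rₚ)/(rₐ + rₚ) = 0.875, p = a(1 − e²) = 1.6e+10 · (1 − (0.875)²) ≈ 3.75e+09 m
(b) Conservation of angular momentum (rₚvₚ = rₐvₐ) gives vₚ/vₐ = rₐ/rₚ = 3e+10/2e+09 ≈ 15
(c) With a = (rₚ + rₐ)/2 = 1.6e+10 m, T = 2π √(a³/GM) = 2π √((1.6e+10)³/2.002e+17) s ≈ 2.842e+07 s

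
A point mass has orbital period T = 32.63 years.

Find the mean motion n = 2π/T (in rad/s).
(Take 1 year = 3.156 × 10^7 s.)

Convert to SI: T = 32.63 years = 1.0298e+09 s.
n = 2π / T.
n = 2π / 1.0298e+09 s ≈ 6.101e-09 rad/s.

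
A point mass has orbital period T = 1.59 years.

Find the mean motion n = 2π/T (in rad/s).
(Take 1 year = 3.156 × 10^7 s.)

Convert to SI: T = 1.59 years = 5.01804e+07 s.
n = 2π / T.
n = 2π / 5.01804e+07 s ≈ 1.252e-07 rad/s.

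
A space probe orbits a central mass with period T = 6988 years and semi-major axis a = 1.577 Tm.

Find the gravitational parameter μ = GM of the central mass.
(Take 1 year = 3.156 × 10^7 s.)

Convert to SI: T = 6988 years = 2.20541e+11 s; a = 1.577 Tm = 1.577e+12 m.
GM = 4π² · a³ / T².
GM = 4π² · (1.577e+12)³ / (2.20541e+11)² m³/s² ≈ 3.183e+15 m³/s² = 3.183 × 10^15 m³/s².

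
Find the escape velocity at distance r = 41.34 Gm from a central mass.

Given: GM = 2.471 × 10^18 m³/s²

Convert to SI: r = 41.34 Gm = 4.134e+10 m.
Escape velocity comes from setting total energy to zero: ½v² − GM/r = 0 ⇒ v_esc = √(2GM / r).
v_esc = √(2 · 2.471e+18 / 4.134e+10) m/s ≈ 1.093e+04 m/s = 10.93 km/s.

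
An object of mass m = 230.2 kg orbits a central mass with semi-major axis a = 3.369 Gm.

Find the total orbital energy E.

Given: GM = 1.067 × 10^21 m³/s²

Convert to SI: a = 3.369 Gm = 3.369e+09 m.
E = −GMm / (2a).
E = −1.067e+21 · 230.2 / (2 · 3.369e+09) J ≈ -3.645e+13 J = -36.45 TJ.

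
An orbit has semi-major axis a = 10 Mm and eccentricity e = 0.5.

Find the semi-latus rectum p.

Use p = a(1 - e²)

Convert to SI: a = 10 Mm = 1e+07 m.
p = a (1 − e²).
p = 1e+07 · (1 − (0.5)²) = 1e+07 · 0.75 ≈ 7.5e+06 m = 7.5 Mm.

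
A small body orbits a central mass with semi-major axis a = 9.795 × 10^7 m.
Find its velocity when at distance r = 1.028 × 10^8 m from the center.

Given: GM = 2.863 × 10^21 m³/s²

Vis-viva: v = √(GM · (2/r − 1/a)).
2/r − 1/a = 2/1.028e+08 − 1/9.795e+07 = 9.24596e-09 m⁻¹.
v = √(2.863e+21 · 9.24596e-09) m/s ≈ 5.145e+06 m/s = 5145 km/s.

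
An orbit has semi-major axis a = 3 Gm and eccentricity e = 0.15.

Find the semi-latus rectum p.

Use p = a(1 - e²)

Convert to SI: a = 3 Gm = 3e+09 m.
p = a (1 − e²).
p = 3e+09 · (1 − (0.15)²) = 3e+09 · 0.9775 ≈ 2.932e+09 m = 2.933 Gm.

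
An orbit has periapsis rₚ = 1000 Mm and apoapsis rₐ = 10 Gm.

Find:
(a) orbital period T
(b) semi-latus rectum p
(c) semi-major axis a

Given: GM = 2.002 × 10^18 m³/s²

Convert to SI: rₚ = 1000 Mm = 1e+09 m; rₐ = 10 Gm = 1e+10 m.
(a) With a = (rₚ + rₐ)/2 = 5.5e+09 m, T = 2π √(a³/GM) = 2π √((5.5e+09)³/2.002e+18) s ≈ 1.811e+06 s
(b) From a = (rₚ + rₐ)/2 = 5.5e+09 m and e = (rₐ − rₚ)/(rₐ + rₚ) = 0.818182, p = a(1 − e²) = 5.5e+09 · (1 − (0.818182)²) ≈ 1.818e+09 m
(c) a = (rₚ + rₐ)/2 = (1e+09 + 1e+10)/2 ≈ 5.5e+09 m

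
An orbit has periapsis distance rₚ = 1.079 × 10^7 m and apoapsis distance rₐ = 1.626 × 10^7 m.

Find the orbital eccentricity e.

e = (rₐ − rₚ) / (rₐ + rₚ).
e = (1.626e+07 − 1.079e+07) / (1.626e+07 + 1.079e+07) = 5.47e+06 / 2.705e+07 ≈ 0.2022.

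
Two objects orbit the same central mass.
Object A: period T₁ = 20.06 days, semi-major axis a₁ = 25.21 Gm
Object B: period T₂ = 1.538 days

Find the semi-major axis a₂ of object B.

Convert to SI: T₁ = 20.06 days = 1.73318e+06 s; a₁ = 25.21 Gm = 2.521e+10 m; T₂ = 1.538 days = 132883 s.
Kepler's third law: (T₁/T₂)² = (a₁/a₂)³ ⇒ a₂ = a₁ · (T₂/T₁)^(2/3).
T₂/T₁ = 132883 / 1.73318e+06 = 0.07667.
a₂ = 2.521e+10 · (0.07667)^(2/3) m ≈ 4.55e+09 m = 4.55 Gm.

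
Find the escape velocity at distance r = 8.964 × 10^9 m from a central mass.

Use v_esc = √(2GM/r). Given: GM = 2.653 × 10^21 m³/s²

Escape velocity comes from setting total energy to zero: ½v² − GM/r = 0 ⇒ v_esc = √(2GM / r).
v_esc = √(2 · 2.653e+21 / 8.964e+09) m/s ≈ 7.694e+05 m/s = 769.4 km/s.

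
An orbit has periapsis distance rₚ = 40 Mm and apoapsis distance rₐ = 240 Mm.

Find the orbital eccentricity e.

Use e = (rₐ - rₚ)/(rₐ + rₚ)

Convert to SI: rₚ = 40 Mm = 4e+07 m; rₐ = 240 Mm = 2.4e+08 m.
e = (rₐ − rₚ) / (rₐ + rₚ).
e = (2.4e+08 − 4e+07) / (2.4e+08 + 4e+07) = 2e+08 / 2.8e+08 ≈ 0.7143.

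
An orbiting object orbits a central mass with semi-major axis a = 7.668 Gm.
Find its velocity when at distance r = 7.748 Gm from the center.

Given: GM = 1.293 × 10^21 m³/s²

Convert to SI: a = 7.668 Gm = 7.668e+09 m; r = 7.748 Gm = 7.748e+09 m.
Vis-viva: v = √(GM · (2/r − 1/a)).
2/r − 1/a = 2/7.748e+09 − 1/7.668e+09 = 1.27719e-10 m⁻¹.
v = √(1.293e+21 · 1.27719e-10) m/s ≈ 4.064e+05 m/s = 406.4 km/s.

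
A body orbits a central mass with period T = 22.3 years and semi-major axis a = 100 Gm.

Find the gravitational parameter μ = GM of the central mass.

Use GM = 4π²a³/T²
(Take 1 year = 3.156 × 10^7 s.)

Convert to SI: T = 22.3 years = 7.03788e+08 s; a = 100 Gm = 1e+11 m.
GM = 4π² · a³ / T².
GM = 4π² · (1e+11)³ / (7.03788e+08)² m³/s² ≈ 7.97e+16 m³/s² = 7.97 × 10^16 m³/s².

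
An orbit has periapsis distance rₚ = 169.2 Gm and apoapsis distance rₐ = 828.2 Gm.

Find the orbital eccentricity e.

Convert to SI: rₚ = 169.2 Gm = 1.692e+11 m; rₐ = 828.2 Gm = 8.282e+11 m.
e = (rₐ − rₚ) / (rₐ + rₚ).
e = (8.282e+11 − 1.692e+11) / (8.282e+11 + 1.692e+11) = 6.59e+11 / 9.974e+11 ≈ 0.6607.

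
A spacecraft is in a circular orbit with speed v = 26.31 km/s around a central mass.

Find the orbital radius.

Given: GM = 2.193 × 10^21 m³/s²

Convert to SI: v = 26.31 km/s = 26310 m/s.
For a circular orbit, v² = GM / r, so r = GM / v².
r = 2.193e+21 / (26310)² m ≈ 3.168e+12 m = 3.168 × 10^12 m.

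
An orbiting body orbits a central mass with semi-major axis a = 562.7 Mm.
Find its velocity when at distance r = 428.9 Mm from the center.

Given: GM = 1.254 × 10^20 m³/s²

Convert to SI: a = 562.7 Mm = 5.627e+08 m; r = 428.9 Mm = 4.289e+08 m.
Vis-viva: v = √(GM · (2/r − 1/a)).
2/r − 1/a = 2/4.289e+08 − 1/5.627e+08 = 2.88595e-09 m⁻¹.
v = √(1.254e+20 · 2.88595e-09) m/s ≈ 6.016e+05 m/s = 601.6 km/s.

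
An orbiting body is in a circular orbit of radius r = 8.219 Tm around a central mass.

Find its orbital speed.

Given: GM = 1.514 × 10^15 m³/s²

Convert to SI: r = 8.219 Tm = 8.219e+12 m.
For a circular orbit, gravity supplies the centripetal force, so v = √(GM / r).
v = √(1.514e+15 / 8.219e+12) m/s ≈ 13.57 m/s = 13.57 m/s.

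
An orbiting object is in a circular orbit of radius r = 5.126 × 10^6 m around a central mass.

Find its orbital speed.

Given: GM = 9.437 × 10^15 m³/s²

For a circular orbit, gravity supplies the centripetal force, so v = √(GM / r).
v = √(9.437e+15 / 5.126e+06) m/s ≈ 4.291e+04 m/s = 42.91 km/s.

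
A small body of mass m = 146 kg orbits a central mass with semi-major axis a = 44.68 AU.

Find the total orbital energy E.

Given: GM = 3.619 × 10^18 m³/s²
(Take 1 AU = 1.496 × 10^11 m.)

Convert to SI: a = 44.68 AU = 6.68413e+12 m.
E = −GMm / (2a).
E = −3.619e+18 · 146 / (2 · 6.68413e+12) J ≈ -3.952e+07 J = -39.52 MJ.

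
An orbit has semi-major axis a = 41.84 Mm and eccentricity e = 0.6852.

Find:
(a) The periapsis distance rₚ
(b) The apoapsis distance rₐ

Convert to SI: a = 41.84 Mm = 4.184e+07 m.
(a) rₚ = a(1 − e) = 4.184e+07 · (1 − 0.6852) = 4.184e+07 · 0.3148 ≈ 1.317e+07 m = 13.17 Mm.
(b) rₐ = a(1 + e) = 4.184e+07 · (1 + 0.6852) = 4.184e+07 · 1.6852 ≈ 7.051e+07 m = 70.51 Mm.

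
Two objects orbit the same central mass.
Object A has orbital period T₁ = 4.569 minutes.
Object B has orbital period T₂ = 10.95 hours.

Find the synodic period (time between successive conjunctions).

Convert to SI: T₁ = 4.569 minutes = 274.14 s; T₂ = 10.95 hours = 39420 s.
T_syn = |T₁ · T₂ / (T₁ − T₂)|.
T_syn = |274.14 · 39420 / (274.14 − 39420)| s ≈ 276.1 s = 4.601 minutes.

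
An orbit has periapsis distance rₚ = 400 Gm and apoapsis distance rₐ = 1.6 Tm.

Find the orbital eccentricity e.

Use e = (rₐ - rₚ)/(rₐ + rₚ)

Convert to SI: rₚ = 400 Gm = 4e+11 m; rₐ = 1.6 Tm = 1.6e+12 m.
e = (rₐ − rₚ) / (rₐ + rₚ).
e = (1.6e+12 − 4e+11) / (1.6e+12 + 4e+11) = 1.2e+12 / 2e+12 ≈ 0.6.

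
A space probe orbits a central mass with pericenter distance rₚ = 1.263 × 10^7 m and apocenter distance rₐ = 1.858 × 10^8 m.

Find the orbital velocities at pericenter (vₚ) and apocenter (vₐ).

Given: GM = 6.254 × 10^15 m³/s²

Use the vis-viva equation v² = GM(2/r − 1/a) with a = (rₚ + rₐ)/2 = (1.263e+07 + 1.858e+08)/2 = 9.9215e+07 m.
vₚ = √(GM · (2/rₚ − 1/a)) = √(6.254e+15 · (2/1.263e+07 − 1/9.9215e+07)) m/s ≈ 3.045e+04 m/s = 30.45 km/s.
vₐ = √(GM · (2/rₐ − 1/a)) = √(6.254e+15 · (2/1.858e+08 − 1/9.9215e+07)) m/s ≈ 2070 m/s = 2.07 km/s.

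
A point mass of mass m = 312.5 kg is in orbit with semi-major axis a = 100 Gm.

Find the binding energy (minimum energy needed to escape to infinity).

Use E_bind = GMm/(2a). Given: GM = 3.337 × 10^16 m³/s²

Convert to SI: a = 100 Gm = 1e+11 m.
Total orbital energy is E = −GMm/(2a); binding energy is E_bind = −E = GMm/(2a).
E_bind = 3.337e+16 · 312.5 / (2 · 1e+11) J ≈ 5.214e+07 J = 52.14 MJ.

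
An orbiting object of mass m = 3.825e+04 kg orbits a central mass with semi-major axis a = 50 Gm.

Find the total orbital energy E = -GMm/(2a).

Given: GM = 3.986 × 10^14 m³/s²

Convert to SI: a = 50 Gm = 5e+10 m.
E = −GMm / (2a).
E = −3.986e+14 · 3.825e+04 / (2 · 5e+10) J ≈ -1.525e+08 J = -152.5 MJ.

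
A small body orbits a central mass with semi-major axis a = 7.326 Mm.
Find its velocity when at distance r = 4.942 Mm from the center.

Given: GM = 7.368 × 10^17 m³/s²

Convert to SI: a = 7.326 Mm = 7.326e+06 m; r = 4.942 Mm = 4.942e+06 m.
Vis-viva: v = √(GM · (2/r − 1/a)).
2/r − 1/a = 2/4.942e+06 − 1/7.326e+06 = 2.68194e-07 m⁻¹.
v = √(7.368e+17 · 2.68194e-07) m/s ≈ 4.445e+05 m/s = 444.5 km/s.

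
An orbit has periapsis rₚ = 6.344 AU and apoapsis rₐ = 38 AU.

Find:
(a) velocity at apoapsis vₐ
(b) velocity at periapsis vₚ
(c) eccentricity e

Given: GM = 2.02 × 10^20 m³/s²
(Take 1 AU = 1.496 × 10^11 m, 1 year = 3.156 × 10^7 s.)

Convert to SI: rₚ = 6.344 AU = 9.49062e+11 m; rₐ = 38 AU = 5.6848e+12 m.
(a) With a = (rₚ + rₐ)/2 = 3.31693e+12 m, vₐ = √(GM (2/rₐ − 1/a)) = √(2.02e+20 · (2/5.6848e+12 − 1/3.31693e+12)) m/s ≈ 3189 m/s
(b) With a = (rₚ + rₐ)/2 = 3.31693e+12 m, vₚ = √(GM (2/rₚ − 1/a)) = √(2.02e+20 · (2/9.49062e+11 − 1/3.31693e+12)) m/s ≈ 1.91e+04 m/s
(c) e = (rₐ − rₚ)/(rₐ + rₚ) = (5.6848e+12 − 9.49062e+11)/(5.6848e+12 + 9.49062e+11) ≈ 0.7139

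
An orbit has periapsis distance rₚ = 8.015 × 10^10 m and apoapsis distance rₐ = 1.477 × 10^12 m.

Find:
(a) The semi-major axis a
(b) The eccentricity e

(a) a = (rₚ + rₐ) / 2 = (8.015e+10 + 1.477e+12) / 2 ≈ 7.786e+11 m = 7.786 × 10^11 m.
(b) e = (rₐ − rₚ) / (rₐ + rₚ) = (1.477e+12 − 8.015e+10) / (1.477e+12 + 8.015e+10) ≈ 0.8971.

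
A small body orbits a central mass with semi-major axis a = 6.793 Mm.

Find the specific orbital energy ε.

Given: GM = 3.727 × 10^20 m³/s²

Convert to SI: a = 6.793 Mm = 6.793e+06 m.
ε = −GM / (2a).
ε = −3.727e+20 / (2 · 6.793e+06) J/kg ≈ -2.743e+13 J/kg = -2.743e+04 GJ/kg.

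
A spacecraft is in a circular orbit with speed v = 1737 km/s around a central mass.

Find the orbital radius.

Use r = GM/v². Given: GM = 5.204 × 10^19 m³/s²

Convert to SI: v = 1737 km/s = 1.737e+06 m/s.
For a circular orbit, v² = GM / r, so r = GM / v².
r = 5.204e+19 / (1.737e+06)² m ≈ 1.725e+07 m = 1.725 × 10^7 m.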